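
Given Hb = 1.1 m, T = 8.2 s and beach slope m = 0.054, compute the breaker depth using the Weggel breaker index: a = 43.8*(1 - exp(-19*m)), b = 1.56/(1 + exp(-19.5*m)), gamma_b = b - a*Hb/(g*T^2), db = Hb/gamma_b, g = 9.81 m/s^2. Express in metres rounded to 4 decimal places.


a = 43.8 * (1 - exp(-19 * m))
exp(-19 * 0.054) = exp(-1.0260) = 0.358438
a = 43.8 * (1 - 0.358438) = 28.100422
b = 1.56 / (1 + exp(-19.5 * m))
exp(-19.5 * 0.054) = exp(-1.0530) = 0.348890
b = 1.56 / (1 + 0.348890) = 1.156507
Hb / (g * T^2) = 1.1 / (9.81 * 8.2^2) = 1.1 / 659.6244 = 0.00166762
gamma_b = b - a * Hb/(g*T^2) = 1.156507 - 28.100422 * 0.00166762 = 1.109646
db = Hb / gamma_b = 1.1 / 1.109646
db = 0.9913 m

0.9913


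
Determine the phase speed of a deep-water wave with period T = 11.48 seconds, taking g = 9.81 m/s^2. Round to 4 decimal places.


We use the deep-water celerity formula:
C = g * T / (2 * pi)
C = 9.81 * 11.48 / (2 * 3.14159...)
C = 112.618800 / 6.283185
C = 17.9238 m/s

17.9238


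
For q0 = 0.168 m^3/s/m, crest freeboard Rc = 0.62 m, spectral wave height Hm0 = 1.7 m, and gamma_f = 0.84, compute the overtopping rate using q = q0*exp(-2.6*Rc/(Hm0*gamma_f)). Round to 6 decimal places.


q = q0 * exp(-2.6 * Rc / (Hm0 * gamma_f))
Exponent = -2.6 * 0.62 / (1.7 * 0.84)
= -2.6 * 0.62 / 1.4280
= -1.128852
exp(-1.128852) = 0.323404
q = 0.168 * 0.323404
q = 0.054332 m^3/s/m

0.054332


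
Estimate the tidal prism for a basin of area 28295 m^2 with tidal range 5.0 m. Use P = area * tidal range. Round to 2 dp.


Tidal prism = Area * Tidal range
P = 28295 * 5.0
P = 141475.00 m^3

141475.00


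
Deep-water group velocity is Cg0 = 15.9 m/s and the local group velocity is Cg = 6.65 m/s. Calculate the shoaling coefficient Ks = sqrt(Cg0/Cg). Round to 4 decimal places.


Ks = sqrt(Cg0 / Cg)
Ks = sqrt(15.9 / 6.65)
Ks = sqrt(2.3910)
Ks = 1.5463

1.5463


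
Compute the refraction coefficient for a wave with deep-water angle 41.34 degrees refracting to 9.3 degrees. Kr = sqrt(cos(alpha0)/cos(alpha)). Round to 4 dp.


Kr = sqrt(cos(alpha0) / cos(alpha))
cos(41.34) = 0.750803
cos(9.3) = 0.986856
Kr = sqrt(0.750803 / 0.986856)
Kr = sqrt(0.760803)
Kr = 0.8722

0.8722


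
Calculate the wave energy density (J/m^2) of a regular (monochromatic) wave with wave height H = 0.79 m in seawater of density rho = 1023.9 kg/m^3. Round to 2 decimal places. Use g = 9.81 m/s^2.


E = (1/8) * rho * g * H^2
E = (1/8) * 1023.9 * 9.81 * 0.79^2
E = 0.125 * 1023.9 * 9.81 * 0.6241
E = 783.59 J/m^2

783.59


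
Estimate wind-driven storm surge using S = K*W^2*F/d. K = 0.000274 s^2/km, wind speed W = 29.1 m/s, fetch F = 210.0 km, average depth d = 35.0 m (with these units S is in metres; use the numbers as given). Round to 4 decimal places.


S = K * W^2 * F / d
W^2 = 29.1^2 = 846.81
S = 0.000274 * 846.81 * 210.0 / 35.0
Numerator = 0.000274 * 846.81 * 210.0 = 48.725447
S = 48.725447 / 35.0 = 1.3922 m

1.3922


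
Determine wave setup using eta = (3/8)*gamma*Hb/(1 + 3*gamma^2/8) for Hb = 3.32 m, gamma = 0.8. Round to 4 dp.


eta = (3/8) * gamma * Hb / (1 + 3*gamma^2/8)
Numerator = (3/8) * 0.8 * 3.32 = 0.996000
Denominator = 1 + 3*0.8^2/8 = 1 + 0.240000 = 1.240000
eta = 0.996000 / 1.240000
eta = 0.8032 m

0.8032


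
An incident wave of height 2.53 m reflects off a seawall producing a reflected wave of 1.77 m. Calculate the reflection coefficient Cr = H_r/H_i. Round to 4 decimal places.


Cr = H_r / H_i
Cr = 1.77 / 2.53
Cr = 0.6996

0.6996


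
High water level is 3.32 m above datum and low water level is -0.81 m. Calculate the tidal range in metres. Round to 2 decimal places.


Tidal range = High water - Low water
Tidal range = 3.32 - (-0.81)
Tidal range = 4.13 m

4.13


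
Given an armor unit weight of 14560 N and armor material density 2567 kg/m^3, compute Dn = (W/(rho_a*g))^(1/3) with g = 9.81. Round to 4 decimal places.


V = W / (rho_a * g)
V = 14560 / (2567 * 9.81)
V = 14560 / 25182.27
V = 0.578185 m^3
Dn = V^(1/3) = 0.578185^(1/3)
Dn = 0.8331 m

0.8331


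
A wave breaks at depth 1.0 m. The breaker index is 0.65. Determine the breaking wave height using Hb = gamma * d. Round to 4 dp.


Hb = gamma * d
Hb = 0.65 * 1.0
Hb = 0.6500 m

0.6500


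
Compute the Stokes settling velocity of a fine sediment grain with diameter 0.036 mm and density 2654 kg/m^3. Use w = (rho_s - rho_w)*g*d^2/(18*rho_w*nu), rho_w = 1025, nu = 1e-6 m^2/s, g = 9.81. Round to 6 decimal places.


w = (rho_s - rho_w) * g * d^2 / (18 * rho_w * nu)
d = 0.036 mm = 0.000036 m
rho_s - rho_w = 2654 - 1025 = 1629
Numerator = 1629 * 9.81 * (0.000036)^2 = 0.000020710715
Denominator = 18 * 1025 * 1e-6 = 0.018450
w = 0.001123 m/s

0.001123


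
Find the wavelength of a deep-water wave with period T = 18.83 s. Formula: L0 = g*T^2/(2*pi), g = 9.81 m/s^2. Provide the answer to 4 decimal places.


L0 = g * T^2 / (2 * pi)
L0 = 9.81 * 18.83^2 / (2 * pi)
L0 = 9.81 * 354.5689 / 6.28319
L0 = 3478.3209 / 6.28319
L0 = 553.5920 m

553.5920


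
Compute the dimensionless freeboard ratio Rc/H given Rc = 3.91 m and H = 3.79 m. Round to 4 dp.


Relative freeboard = Rc / H
= 3.91 / 3.79
= 1.0317

1.0317


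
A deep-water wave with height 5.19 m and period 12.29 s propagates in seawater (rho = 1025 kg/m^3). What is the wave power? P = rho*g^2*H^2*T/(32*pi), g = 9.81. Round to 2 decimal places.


P = rho * g^2 * H^2 * T / (32 * pi)
P = 1025 * 9.81^2 * 5.19^2 * 12.29 / (32 * pi)
P = 1025 * 96.2361 * 26.9361 * 12.29 / 100.53096
P = 324824.39 W/m

324824.39


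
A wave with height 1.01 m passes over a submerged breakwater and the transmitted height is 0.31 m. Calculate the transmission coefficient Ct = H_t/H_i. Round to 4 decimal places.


Ct = H_t / H_i
Ct = 0.31 / 1.01
Ct = 0.3069

0.3069


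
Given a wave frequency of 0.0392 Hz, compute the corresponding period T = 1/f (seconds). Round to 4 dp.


T = 1 / f
T = 1 / 0.0392
T = 25.5102 s

25.5102


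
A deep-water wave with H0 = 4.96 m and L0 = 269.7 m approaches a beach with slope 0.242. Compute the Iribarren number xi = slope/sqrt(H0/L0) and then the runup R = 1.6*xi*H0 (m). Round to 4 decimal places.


xi = slope / sqrt(H0/L0)
H0/L0 = 4.96/269.7 = 0.018391
sqrt(0.018391) = 0.135613
xi = 0.242 / 0.135613 = 1.784494
R = 1.6 * xi * H0 = 1.6 * 1.784494 * 4.96
R = 14.1617 m

14.1617


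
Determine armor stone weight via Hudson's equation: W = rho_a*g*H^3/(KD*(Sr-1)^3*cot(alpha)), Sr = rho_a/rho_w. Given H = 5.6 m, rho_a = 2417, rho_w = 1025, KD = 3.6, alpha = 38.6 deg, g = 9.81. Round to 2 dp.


Sr = rho_a / rho_w = 2417 / 1025 = 2.358049
(Sr - 1) = 1.358049
(Sr - 1)^3 = 2.504645
cot(38.6) = 1 / tan(38.6) = 1 / 0.798290 = 1.252678
Numerator = 2417 * 9.81 * 5.6^3 = 4163990.5843
Denominator = 3.6 * 2.504645 * 1.252678 = 11.295051
W = 4163990.5843 / 11.295051
W = 368656.21 N

368656.21


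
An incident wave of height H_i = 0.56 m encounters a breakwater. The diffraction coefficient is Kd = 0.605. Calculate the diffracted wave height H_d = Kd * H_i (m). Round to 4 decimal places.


H_d = Kd * H_i
H_d = 0.605 * 0.56
H_d = 0.3388 m

0.3388


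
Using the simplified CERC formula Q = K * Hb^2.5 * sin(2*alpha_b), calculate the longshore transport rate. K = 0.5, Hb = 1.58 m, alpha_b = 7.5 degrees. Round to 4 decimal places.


Q = K * Hb^2.5 * sin(2 * alpha_b)
Hb^2.5 = 1.58^2.5 = 3.137926
sin(2 * 7.5) = sin(15.0) = 0.258819
Q = 0.5 * 3.137926 * 0.258819
Q = 0.4061 m^3/s

0.4061


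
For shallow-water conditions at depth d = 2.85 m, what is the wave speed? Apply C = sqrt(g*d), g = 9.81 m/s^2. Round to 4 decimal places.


Using the shallow-water approximation:
C = sqrt(g * d) = sqrt(9.81 * 2.85)
C = sqrt(27.9585)
C = 5.2876 m/s

5.2876


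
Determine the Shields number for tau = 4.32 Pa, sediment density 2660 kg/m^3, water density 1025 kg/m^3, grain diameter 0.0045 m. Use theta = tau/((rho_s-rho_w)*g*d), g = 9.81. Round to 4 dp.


theta = tau / ((rho_s - rho_w) * g * d)
rho_s - rho_w = 2660 - 1025 = 1635
Denominator = 1635 * 9.81 * 0.0045 = 72.177075
theta = 4.32 / 72.177075
theta = 0.0599

0.0599


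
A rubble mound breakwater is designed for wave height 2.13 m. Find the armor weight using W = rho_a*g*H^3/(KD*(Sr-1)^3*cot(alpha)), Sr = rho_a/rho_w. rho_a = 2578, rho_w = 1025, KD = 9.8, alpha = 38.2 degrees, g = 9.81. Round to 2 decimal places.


Sr = rho_a / rho_w = 2578 / 1025 = 2.515122
(Sr - 1) = 1.515122
(Sr - 1)^3 = 3.478106
cot(38.2) = 1 / tan(38.2) = 1 / 0.786922 = 1.270773
Numerator = 2578 * 9.81 * 2.13^3 = 244394.1076
Denominator = 9.8 * 3.478106 * 1.270773 = 43.314862
W = 244394.1076 / 43.314862
W = 5642.27 N

5642.27


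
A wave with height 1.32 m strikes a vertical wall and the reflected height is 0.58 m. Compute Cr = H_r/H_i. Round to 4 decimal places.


Cr = H_r / H_i
Cr = 0.58 / 1.32
Cr = 0.4394

0.4394


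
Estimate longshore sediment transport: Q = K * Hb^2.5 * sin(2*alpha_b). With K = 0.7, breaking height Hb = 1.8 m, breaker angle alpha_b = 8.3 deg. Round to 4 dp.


Q = K * Hb^2.5 * sin(2 * alpha_b)
Hb^2.5 = 1.8^2.5 = 4.346916
sin(2 * 8.3) = sin(16.6) = 0.285688
Q = 0.7 * 4.346916 * 0.285688
Q = 0.8693 m^3/s

0.8693


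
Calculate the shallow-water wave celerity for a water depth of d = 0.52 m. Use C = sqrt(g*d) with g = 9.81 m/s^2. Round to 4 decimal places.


Using the shallow-water approximation:
C = sqrt(g * d) = sqrt(9.81 * 0.52)
C = sqrt(5.1012)
C = 2.2586 m/s

2.2586


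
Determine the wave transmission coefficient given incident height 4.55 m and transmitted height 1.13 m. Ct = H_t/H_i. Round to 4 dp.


Ct = H_t / H_i
Ct = 1.13 / 4.55
Ct = 0.2484

0.2484


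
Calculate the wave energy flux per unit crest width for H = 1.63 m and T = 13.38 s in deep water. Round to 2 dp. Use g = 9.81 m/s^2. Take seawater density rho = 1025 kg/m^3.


P = rho * g^2 * H^2 * T / (32 * pi)
P = 1025 * 9.81^2 * 1.63^2 * 13.38 / (32 * pi)
P = 1025 * 96.2361 * 2.6569 * 13.38 / 100.53096
P = 34881.36 W/m

34881.36


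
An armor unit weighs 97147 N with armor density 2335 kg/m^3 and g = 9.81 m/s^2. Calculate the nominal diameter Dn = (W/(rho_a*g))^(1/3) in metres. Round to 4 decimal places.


V = W / (rho_a * g)
V = 97147 / (2335 * 9.81)
V = 97147 / 22906.35
V = 4.241051 m^3
Dn = V^(1/3) = 4.241051^(1/3)
Dn = 1.6187 m

1.6187


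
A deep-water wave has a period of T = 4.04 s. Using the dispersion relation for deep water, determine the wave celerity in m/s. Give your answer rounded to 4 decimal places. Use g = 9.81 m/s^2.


We use the deep-water celerity formula:
C = g * T / (2 * pi)
C = 9.81 * 4.04 / (2 * 3.14159...)
C = 39.632400 / 6.283185
C = 6.3077 m/s

6.3077


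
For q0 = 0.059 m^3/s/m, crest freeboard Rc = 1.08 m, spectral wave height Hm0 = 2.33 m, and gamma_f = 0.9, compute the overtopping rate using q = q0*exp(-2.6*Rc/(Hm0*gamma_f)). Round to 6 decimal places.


q = q0 * exp(-2.6 * Rc / (Hm0 * gamma_f))
Exponent = -2.6 * 1.08 / (2.33 * 0.9)
= -2.6 * 1.08 / 2.0970
= -1.339056
exp(-1.339056) = 0.262093
q = 0.059 * 0.262093
q = 0.015463 m^3/s/m

0.015463


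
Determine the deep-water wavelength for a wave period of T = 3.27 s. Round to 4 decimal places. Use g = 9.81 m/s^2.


L0 = g * T^2 / (2 * pi)
L0 = 9.81 * 3.27^2 / (2 * pi)
L0 = 9.81 * 10.6929 / 6.28319
L0 = 104.8973 / 6.28319
L0 = 16.6949 m

16.6949


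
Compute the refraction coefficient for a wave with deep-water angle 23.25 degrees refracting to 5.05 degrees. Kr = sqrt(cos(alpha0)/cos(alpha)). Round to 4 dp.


Kr = sqrt(cos(alpha0) / cos(alpha))
cos(23.25) = 0.918791
cos(5.05) = 0.996118
Kr = sqrt(0.918791 / 0.996118)
Kr = sqrt(0.922372)
Kr = 0.9604

0.9604


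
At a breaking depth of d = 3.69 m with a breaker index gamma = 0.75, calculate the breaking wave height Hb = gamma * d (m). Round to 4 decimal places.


Hb = gamma * d
Hb = 0.75 * 3.69
Hb = 2.7675 m

2.7675


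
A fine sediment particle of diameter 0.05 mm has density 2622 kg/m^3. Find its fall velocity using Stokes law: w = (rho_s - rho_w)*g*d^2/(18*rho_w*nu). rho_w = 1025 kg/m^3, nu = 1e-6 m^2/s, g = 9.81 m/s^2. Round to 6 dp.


w = (rho_s - rho_w) * g * d^2 / (18 * rho_w * nu)
d = 0.05 mm = 0.000050 m
rho_s - rho_w = 2622 - 1025 = 1597
Numerator = 1597 * 9.81 * (0.000050)^2 = 0.000039166425
Denominator = 18 * 1025 * 1e-6 = 0.018450
w = 0.002123 m/s

0.002123


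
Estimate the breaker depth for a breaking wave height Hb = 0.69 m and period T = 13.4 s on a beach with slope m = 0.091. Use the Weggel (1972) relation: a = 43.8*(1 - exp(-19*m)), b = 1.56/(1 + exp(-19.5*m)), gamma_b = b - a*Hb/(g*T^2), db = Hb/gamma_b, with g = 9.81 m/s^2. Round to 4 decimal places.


a = 43.8 * (1 - exp(-19 * m))
exp(-19 * 0.091) = exp(-1.7290) = 0.177462
a = 43.8 * (1 - 0.177462) = 36.027174
b = 1.56 / (1 + exp(-19.5 * m))
exp(-19.5 * 0.091) = exp(-1.7745) = 0.169568
b = 1.56 / (1 + 0.169568) = 1.333826
Hb / (g * T^2) = 0.69 / (9.81 * 13.4^2) = 0.69 / 1761.4836 = 0.00039172
gamma_b = b - a * Hb/(g*T^2) = 1.333826 - 36.027174 * 0.00039172 = 1.319713
db = Hb / gamma_b = 0.69 / 1.319713
db = 0.5228 m

0.5228


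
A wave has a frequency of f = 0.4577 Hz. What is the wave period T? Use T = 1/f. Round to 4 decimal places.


T = 1 / f
T = 1 / 0.4577
T = 2.1848 s

2.1848


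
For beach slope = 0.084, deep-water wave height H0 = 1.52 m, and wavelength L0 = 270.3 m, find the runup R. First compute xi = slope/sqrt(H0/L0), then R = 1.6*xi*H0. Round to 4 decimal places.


xi = slope / sqrt(H0/L0)
H0/L0 = 1.52/270.3 = 0.005623
sqrt(0.005623) = 0.074989
xi = 0.084 / 0.074989 = 1.120161
R = 1.6 * xi * H0 = 1.6 * 1.120161 * 1.52
R = 2.7242 m

2.7242


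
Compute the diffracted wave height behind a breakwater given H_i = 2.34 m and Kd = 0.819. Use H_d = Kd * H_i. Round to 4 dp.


H_d = Kd * H_i
H_d = 0.819 * 2.34
H_d = 1.9165 m

1.9165


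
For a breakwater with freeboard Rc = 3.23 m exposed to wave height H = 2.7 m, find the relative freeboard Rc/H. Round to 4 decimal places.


Relative freeboard = Rc / H
= 3.23 / 2.7
= 1.1963

1.1963


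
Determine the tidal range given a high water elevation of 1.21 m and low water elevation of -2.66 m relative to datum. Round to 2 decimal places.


Tidal range = High water - Low water
Tidal range = 1.21 - (-2.66)
Tidal range = 3.87 m

3.87


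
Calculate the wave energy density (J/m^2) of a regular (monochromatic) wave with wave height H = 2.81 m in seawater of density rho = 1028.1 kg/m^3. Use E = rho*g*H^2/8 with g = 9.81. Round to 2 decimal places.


E = (1/8) * rho * g * H^2
E = (1/8) * 1028.1 * 9.81 * 2.81^2
E = 0.125 * 1028.1 * 9.81 * 7.8961
E = 9954.67 J/m^2

9954.67


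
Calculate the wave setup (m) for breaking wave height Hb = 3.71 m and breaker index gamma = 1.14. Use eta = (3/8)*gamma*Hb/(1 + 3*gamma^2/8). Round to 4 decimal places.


eta = (3/8) * gamma * Hb / (1 + 3*gamma^2/8)
Numerator = (3/8) * 1.14 * 3.71 = 1.586025
Denominator = 1 + 3*1.14^2/8 = 1 + 0.487350 = 1.487350
eta = 1.586025 / 1.487350
eta = 1.0663 m

1.0663


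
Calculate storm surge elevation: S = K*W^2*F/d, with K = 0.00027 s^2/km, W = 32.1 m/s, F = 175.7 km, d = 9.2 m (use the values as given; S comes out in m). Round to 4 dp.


S = K * W^2 * F / d
W^2 = 32.1^2 = 1030.41
S = 0.00027 * 1030.41 * 175.7 / 9.2
Numerator = 0.00027 * 1030.41 * 175.7 = 48.881620
S = 48.881620 / 9.2 = 5.3132 m

5.3132


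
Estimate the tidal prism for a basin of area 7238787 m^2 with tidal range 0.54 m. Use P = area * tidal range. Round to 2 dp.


Tidal prism = Area * Tidal range
P = 7238787 * 0.54
P = 3908944.98 m^3

3908944.98


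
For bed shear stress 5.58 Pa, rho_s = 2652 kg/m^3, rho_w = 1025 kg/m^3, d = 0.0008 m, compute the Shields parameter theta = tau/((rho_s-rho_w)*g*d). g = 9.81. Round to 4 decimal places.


theta = tau / ((rho_s - rho_w) * g * d)
rho_s - rho_w = 2652 - 1025 = 1627
Denominator = 1627 * 9.81 * 0.0008 = 12.768696
theta = 5.58 / 12.768696
theta = 0.4370

0.4370


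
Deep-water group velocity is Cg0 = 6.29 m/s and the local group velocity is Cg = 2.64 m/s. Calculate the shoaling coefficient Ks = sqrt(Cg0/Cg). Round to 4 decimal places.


Ks = sqrt(Cg0 / Cg)
Ks = sqrt(6.29 / 2.64)
Ks = sqrt(2.3826)
Ks = 1.5436

1.5436


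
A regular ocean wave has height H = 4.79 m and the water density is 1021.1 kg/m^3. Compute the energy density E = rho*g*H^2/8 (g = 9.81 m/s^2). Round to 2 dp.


E = (1/8) * rho * g * H^2
E = (1/8) * 1021.1 * 9.81 * 4.79^2
E = 0.125 * 1021.1 * 9.81 * 22.9441
E = 28728.86 J/m^2

28728.86


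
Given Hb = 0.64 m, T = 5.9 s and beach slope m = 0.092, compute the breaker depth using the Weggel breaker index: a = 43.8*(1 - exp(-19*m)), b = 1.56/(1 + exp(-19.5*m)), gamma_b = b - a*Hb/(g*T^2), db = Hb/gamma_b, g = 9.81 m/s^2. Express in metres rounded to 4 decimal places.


a = 43.8 * (1 - exp(-19 * m))
exp(-19 * 0.092) = exp(-1.7480) = 0.174122
a = 43.8 * (1 - 0.174122) = 36.173463
b = 1.56 / (1 + exp(-19.5 * m))
exp(-19.5 * 0.092) = exp(-1.7940) = 0.166294
b = 1.56 / (1 + 0.166294) = 1.337571
Hb / (g * T^2) = 0.64 / (9.81 * 5.9^2) = 0.64 / 341.4861 = 0.00187416
gamma_b = b - a * Hb/(g*T^2) = 1.337571 - 36.173463 * 0.00187416 = 1.269776
db = Hb / gamma_b = 0.64 / 1.269776
db = 0.5040 m

0.5040


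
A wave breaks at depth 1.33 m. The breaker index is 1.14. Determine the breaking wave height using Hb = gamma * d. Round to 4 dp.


Hb = gamma * d
Hb = 1.14 * 1.33
Hb = 1.5162 m

1.5162


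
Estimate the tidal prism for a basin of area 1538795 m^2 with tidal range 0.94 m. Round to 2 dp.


Tidal prism = Area * Tidal range
P = 1538795 * 0.94
P = 1446467.30 m^3

1446467.30


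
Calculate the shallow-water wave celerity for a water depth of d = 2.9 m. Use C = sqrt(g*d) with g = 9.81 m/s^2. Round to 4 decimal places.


Using the shallow-water approximation:
C = sqrt(g * d) = sqrt(9.81 * 2.9)
C = sqrt(28.4490)
C = 5.3338 m/s

5.3338


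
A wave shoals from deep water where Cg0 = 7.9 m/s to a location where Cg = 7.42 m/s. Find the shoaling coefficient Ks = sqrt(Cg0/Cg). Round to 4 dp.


Ks = sqrt(Cg0 / Cg)
Ks = sqrt(7.9 / 7.42)
Ks = sqrt(1.0647)
Ks = 1.0318

1.0318


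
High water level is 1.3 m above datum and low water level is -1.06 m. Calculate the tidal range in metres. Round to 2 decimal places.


Tidal range = High water - Low water
Tidal range = 1.3 - (-1.06)
Tidal range = 2.36 m

2.36


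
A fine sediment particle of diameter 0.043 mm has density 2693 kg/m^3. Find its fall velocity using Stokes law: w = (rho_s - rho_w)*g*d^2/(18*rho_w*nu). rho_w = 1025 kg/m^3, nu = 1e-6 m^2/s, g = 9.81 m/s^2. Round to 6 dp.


w = (rho_s - rho_w) * g * d^2 / (18 * rho_w * nu)
d = 0.043 mm = 0.000043 m
rho_s - rho_w = 2693 - 1025 = 1668
Numerator = 1668 * 9.81 * (0.000043)^2 = 0.000030255335
Denominator = 18 * 1025 * 1e-6 = 0.018450
w = 0.001640 m/s

0.001640


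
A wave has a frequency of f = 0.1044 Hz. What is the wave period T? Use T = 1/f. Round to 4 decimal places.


T = 1 / f
T = 1 / 0.1044
T = 9.5785 s

9.5785


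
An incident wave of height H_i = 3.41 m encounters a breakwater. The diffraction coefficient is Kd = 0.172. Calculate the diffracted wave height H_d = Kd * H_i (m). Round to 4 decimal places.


H_d = Kd * H_i
H_d = 0.172 * 3.41
H_d = 0.5865 m

0.5865


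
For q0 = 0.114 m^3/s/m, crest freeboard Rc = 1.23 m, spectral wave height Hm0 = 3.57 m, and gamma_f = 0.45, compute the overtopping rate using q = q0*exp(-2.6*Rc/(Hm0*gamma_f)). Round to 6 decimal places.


q = q0 * exp(-2.6 * Rc / (Hm0 * gamma_f))
Exponent = -2.6 * 1.23 / (3.57 * 0.45)
= -2.6 * 1.23 / 1.6065
= -1.990663
exp(-1.990663) = 0.136605
q = 0.114 * 0.136605
q = 0.015573 m^3/s/m

0.015573


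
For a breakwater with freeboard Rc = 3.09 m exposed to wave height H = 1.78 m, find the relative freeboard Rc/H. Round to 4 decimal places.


Relative freeboard = Rc / H
= 3.09 / 1.78
= 1.7360

1.7360


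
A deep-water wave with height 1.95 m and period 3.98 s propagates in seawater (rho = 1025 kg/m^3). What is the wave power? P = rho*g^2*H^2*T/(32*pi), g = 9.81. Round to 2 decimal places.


P = rho * g^2 * H^2 * T / (32 * pi)
P = 1025 * 9.81^2 * 1.95^2 * 3.98 / (32 * pi)
P = 1025 * 96.2361 * 3.8025 * 3.98 / 100.53096
P = 14849.59 W/m

14849.59


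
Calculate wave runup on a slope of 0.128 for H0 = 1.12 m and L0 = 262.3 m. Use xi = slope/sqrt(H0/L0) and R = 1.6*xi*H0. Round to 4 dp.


xi = slope / sqrt(H0/L0)
H0/L0 = 1.12/262.3 = 0.004270
sqrt(0.004270) = 0.065345
xi = 0.128 / 0.065345 = 1.958845
R = 1.6 * xi * H0 = 1.6 * 1.958845 * 1.12
R = 3.5103 m

3.5103


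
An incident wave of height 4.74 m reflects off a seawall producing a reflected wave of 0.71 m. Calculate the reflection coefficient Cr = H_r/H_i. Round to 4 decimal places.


Cr = H_r / H_i
Cr = 0.71 / 4.74
Cr = 0.1498

0.1498


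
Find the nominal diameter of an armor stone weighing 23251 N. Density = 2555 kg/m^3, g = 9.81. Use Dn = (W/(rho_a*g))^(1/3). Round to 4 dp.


V = W / (rho_a * g)
V = 23251 / (2555 * 9.81)
V = 23251 / 25064.55
V = 0.927645 m^3
Dn = V^(1/3) = 0.927645^(1/3)
Dn = 0.9753 m

0.9753


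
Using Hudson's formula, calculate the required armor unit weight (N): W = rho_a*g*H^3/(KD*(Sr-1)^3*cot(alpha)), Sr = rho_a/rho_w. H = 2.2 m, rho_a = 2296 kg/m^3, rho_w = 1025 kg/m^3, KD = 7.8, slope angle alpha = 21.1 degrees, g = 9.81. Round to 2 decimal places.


Sr = rho_a / rho_w = 2296 / 1025 = 2.240000
(Sr - 1) = 1.240000
(Sr - 1)^3 = 1.906624
cot(21.1) = 1 / tan(21.1) = 1 / 0.385868 = 2.591561
Numerator = 2296 * 9.81 * 2.2^3 = 239832.9965
Denominator = 7.8 * 1.906624 * 2.591561 = 38.540826
W = 239832.9965 / 38.540826
W = 6222.83 N

6222.83


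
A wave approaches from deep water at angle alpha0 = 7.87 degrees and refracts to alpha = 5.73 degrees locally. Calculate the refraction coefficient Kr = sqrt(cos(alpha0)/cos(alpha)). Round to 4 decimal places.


Kr = sqrt(cos(alpha0) / cos(alpha))
cos(7.87) = 0.990581
cos(5.73) = 0.995003
Kr = sqrt(0.990581 / 0.995003)
Kr = sqrt(0.995556)
Kr = 0.9978

0.9978


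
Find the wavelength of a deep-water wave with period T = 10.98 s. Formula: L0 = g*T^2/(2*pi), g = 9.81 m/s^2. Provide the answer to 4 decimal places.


L0 = g * T^2 / (2 * pi)
L0 = 9.81 * 10.98^2 / (2 * pi)
L0 = 9.81 * 120.5604 / 6.28319
L0 = 1182.6975 / 6.28319
L0 = 188.2322 m

188.2322


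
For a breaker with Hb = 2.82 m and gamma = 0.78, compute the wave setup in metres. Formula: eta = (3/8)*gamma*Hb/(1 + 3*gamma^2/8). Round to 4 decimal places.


eta = (3/8) * gamma * Hb / (1 + 3*gamma^2/8)
Numerator = (3/8) * 0.78 * 2.82 = 0.824850
Denominator = 1 + 3*0.78^2/8 = 1 + 0.228150 = 1.228150
eta = 0.824850 / 1.228150
eta = 0.6716 m

0.6716


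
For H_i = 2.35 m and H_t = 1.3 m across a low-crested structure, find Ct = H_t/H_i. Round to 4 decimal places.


Ct = H_t / H_i
Ct = 1.3 / 2.35
Ct = 0.5532

0.5532


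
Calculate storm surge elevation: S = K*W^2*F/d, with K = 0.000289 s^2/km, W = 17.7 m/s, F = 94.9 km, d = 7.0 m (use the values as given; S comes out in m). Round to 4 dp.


S = K * W^2 * F / d
W^2 = 17.7^2 = 313.29
S = 0.000289 * 313.29 * 94.9 / 7.0
Numerator = 0.000289 * 313.29 * 94.9 = 8.592323
S = 8.592323 / 7.0 = 1.2275 m

1.2275


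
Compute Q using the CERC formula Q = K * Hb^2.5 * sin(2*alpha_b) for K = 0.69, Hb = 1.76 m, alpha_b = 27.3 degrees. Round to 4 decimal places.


Q = K * Hb^2.5 * sin(2 * alpha_b)
Hb^2.5 = 1.76^2.5 = 4.109431
sin(2 * 27.3) = sin(54.6) = 0.815128
Q = 0.69 * 4.109431 * 0.815128
Q = 2.3113 m^3/s

2.3113


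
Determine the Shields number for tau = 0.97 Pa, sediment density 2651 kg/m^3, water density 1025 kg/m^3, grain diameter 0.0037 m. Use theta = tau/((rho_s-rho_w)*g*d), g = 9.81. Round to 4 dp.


theta = tau / ((rho_s - rho_w) * g * d)
rho_s - rho_w = 2651 - 1025 = 1626
Denominator = 1626 * 9.81 * 0.0037 = 59.018922
theta = 0.97 / 59.018922
theta = 0.0164

0.0164


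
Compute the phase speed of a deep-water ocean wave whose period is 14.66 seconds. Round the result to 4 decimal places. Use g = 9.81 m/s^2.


We use the deep-water celerity formula:
C = g * T / (2 * pi)
C = 9.81 * 14.66 / (2 * 3.14159...)
C = 143.814600 / 6.283185
C = 22.8888 m/s

22.8888


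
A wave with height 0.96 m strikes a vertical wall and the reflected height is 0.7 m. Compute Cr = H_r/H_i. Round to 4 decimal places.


Cr = H_r / H_i
Cr = 0.7 / 0.96
Cr = 0.7292

0.7292


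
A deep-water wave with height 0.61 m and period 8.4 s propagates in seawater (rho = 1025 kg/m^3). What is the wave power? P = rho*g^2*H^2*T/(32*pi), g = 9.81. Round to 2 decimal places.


P = rho * g^2 * H^2 * T / (32 * pi)
P = 1025 * 9.81^2 * 0.61^2 * 8.4 / (32 * pi)
P = 1025 * 96.2361 * 0.3721 * 8.4 / 100.53096
P = 3066.91 W/m

3066.91


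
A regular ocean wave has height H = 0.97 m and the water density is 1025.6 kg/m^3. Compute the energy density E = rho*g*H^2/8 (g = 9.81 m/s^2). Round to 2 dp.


E = (1/8) * rho * g * H^2
E = (1/8) * 1025.6 * 9.81 * 0.97^2
E = 0.125 * 1025.6 * 9.81 * 0.9409
E = 1183.32 J/m^2

1183.32


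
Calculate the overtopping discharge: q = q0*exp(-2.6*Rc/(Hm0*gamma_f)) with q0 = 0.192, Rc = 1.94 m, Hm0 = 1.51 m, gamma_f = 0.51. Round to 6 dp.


q = q0 * exp(-2.6 * Rc / (Hm0 * gamma_f))
Exponent = -2.6 * 1.94 / (1.51 * 0.51)
= -2.6 * 1.94 / 0.7701
= -6.549799
exp(-6.549799) = 0.001430
q = 0.192 * 0.001430
q = 0.000275 m^3/s/m

0.000275


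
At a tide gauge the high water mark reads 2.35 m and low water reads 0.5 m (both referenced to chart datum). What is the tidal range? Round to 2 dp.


Tidal range = High water - Low water
Tidal range = 2.35 - (0.5)
Tidal range = 1.85 m

1.85


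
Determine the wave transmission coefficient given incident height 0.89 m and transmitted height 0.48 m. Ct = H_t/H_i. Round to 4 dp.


Ct = H_t / H_i
Ct = 0.48 / 0.89
Ct = 0.5393

0.5393


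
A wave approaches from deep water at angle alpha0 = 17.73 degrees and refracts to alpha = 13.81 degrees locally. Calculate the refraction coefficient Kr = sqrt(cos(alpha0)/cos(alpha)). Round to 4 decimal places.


Kr = sqrt(cos(alpha0) / cos(alpha))
cos(17.73) = 0.952502
cos(13.81) = 0.971093
Kr = sqrt(0.952502 / 0.971093)
Kr = sqrt(0.980856)
Kr = 0.9904

0.9904


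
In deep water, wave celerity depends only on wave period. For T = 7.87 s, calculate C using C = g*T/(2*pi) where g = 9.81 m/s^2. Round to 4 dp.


We use the deep-water celerity formula:
C = g * T / (2 * pi)
C = 9.81 * 7.87 / (2 * 3.14159...)
C = 77.204700 / 6.283185
C = 12.2875 m/s

12.2875


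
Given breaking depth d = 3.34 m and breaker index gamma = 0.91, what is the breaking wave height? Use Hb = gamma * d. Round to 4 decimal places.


Hb = gamma * d
Hb = 0.91 * 3.34
Hb = 3.0394 m

3.0394


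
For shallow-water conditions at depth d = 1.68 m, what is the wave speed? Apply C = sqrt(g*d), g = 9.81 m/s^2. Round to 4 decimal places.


Using the shallow-water approximation:
C = sqrt(g * d) = sqrt(9.81 * 1.68)
C = sqrt(16.4808)
C = 4.0597 m/s

4.0597


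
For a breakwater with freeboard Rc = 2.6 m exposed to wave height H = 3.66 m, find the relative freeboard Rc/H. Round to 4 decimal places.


Relative freeboard = Rc / H
= 2.6 / 3.66
= 0.7104

0.7104


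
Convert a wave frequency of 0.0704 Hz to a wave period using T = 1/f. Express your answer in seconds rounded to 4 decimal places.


T = 1 / f
T = 1 / 0.0704
T = 14.2045 s

14.2045


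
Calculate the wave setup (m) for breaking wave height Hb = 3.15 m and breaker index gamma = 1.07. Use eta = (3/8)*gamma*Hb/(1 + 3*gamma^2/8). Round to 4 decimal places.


eta = (3/8) * gamma * Hb / (1 + 3*gamma^2/8)
Numerator = (3/8) * 1.07 * 3.15 = 1.263937
Denominator = 1 + 3*1.07^2/8 = 1 + 0.429338 = 1.429338
eta = 1.263937 / 1.429338
eta = 0.8843 m

0.8843


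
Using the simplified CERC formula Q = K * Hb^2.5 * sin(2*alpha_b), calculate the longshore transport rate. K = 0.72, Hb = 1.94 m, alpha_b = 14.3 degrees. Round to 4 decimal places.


Q = K * Hb^2.5 * sin(2 * alpha_b)
Hb^2.5 = 1.94^2.5 = 5.242088
sin(2 * 14.3) = sin(28.6) = 0.478692
Q = 0.72 * 5.242088 * 0.478692
Q = 1.8067 m^3/s

1.8067


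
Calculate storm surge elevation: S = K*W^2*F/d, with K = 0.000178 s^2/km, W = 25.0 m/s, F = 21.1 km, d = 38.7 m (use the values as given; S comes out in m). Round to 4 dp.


S = K * W^2 * F / d
W^2 = 25.0^2 = 625.00
S = 0.000178 * 625.00 * 21.1 / 38.7
Numerator = 0.000178 * 625.00 * 21.1 = 2.347375
S = 2.347375 / 38.7 = 0.0607 m

0.0607


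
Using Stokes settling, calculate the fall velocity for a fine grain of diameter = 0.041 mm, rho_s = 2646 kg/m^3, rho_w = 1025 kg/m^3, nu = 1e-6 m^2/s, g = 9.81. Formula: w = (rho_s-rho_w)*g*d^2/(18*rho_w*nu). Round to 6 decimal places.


w = (rho_s - rho_w) * g * d^2 / (18 * rho_w * nu)
d = 0.041 mm = 0.000041 m
rho_s - rho_w = 2646 - 1025 = 1621
Numerator = 1621 * 9.81 * (0.000041)^2 = 0.000026731279
Denominator = 18 * 1025 * 1e-6 = 0.018450
w = 0.001449 m/s

0.001449


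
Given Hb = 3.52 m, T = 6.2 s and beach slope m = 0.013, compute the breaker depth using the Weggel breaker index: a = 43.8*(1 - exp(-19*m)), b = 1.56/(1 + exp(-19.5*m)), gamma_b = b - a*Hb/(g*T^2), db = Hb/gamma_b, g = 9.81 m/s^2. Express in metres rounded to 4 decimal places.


a = 43.8 * (1 - exp(-19 * m))
exp(-19 * 0.013) = exp(-0.2470) = 0.781141
a = 43.8 * (1 - 0.781141) = 9.586038
b = 1.56 / (1 + exp(-19.5 * m))
exp(-19.5 * 0.013) = exp(-0.2535) = 0.776080
b = 1.56 / (1 + 0.776080) = 0.878339
Hb / (g * T^2) = 3.52 / (9.81 * 6.2^2) = 3.52 / 377.0964 = 0.00933448
gamma_b = b - a * Hb/(g*T^2) = 0.878339 - 9.586038 * 0.00933448 = 0.788858
db = Hb / gamma_b = 3.52 / 0.788858
db = 4.4621 m

4.4621


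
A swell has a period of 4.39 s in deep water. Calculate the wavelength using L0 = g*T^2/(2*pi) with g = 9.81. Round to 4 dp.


L0 = g * T^2 / (2 * pi)
L0 = 9.81 * 4.39^2 / (2 * pi)
L0 = 9.81 * 19.2721 / 6.28319
L0 = 189.0593 / 6.28319
L0 = 30.0897 m

30.0897


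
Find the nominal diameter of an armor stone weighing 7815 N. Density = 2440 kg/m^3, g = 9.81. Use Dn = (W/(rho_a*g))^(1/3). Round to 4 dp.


V = W / (rho_a * g)
V = 7815 / (2440 * 9.81)
V = 7815 / 23936.40
V = 0.326490 m^3
Dn = V^(1/3) = 0.326490^(1/3)
Dn = 0.6886 m

0.6886


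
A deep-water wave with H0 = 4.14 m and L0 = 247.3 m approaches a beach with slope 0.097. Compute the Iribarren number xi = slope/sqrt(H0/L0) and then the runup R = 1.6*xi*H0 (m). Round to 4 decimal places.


xi = slope / sqrt(H0/L0)
H0/L0 = 4.14/247.3 = 0.016741
sqrt(0.016741) = 0.129386
xi = 0.097 / 0.129386 = 0.749693
R = 1.6 * xi * H0 = 1.6 * 0.749693 * 4.14
R = 4.9660 m

4.9660


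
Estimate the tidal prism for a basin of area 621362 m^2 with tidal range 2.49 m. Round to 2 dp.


Tidal prism = Area * Tidal range
P = 621362 * 2.49
P = 1547191.38 m^3

1547191.38


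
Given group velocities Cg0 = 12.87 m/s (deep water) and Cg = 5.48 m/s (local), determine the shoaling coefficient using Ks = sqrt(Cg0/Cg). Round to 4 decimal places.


Ks = sqrt(Cg0 / Cg)
Ks = sqrt(12.87 / 5.48)
Ks = sqrt(2.3485)
Ks = 1.5325

1.5325


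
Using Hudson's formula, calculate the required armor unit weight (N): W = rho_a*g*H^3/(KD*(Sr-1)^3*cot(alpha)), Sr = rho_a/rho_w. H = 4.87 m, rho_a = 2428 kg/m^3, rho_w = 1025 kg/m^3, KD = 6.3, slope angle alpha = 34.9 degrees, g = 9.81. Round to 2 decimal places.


Sr = rho_a / rho_w = 2428 / 1025 = 2.368780
(Sr - 1) = 1.368780
(Sr - 1)^3 = 2.564492
cot(34.9) = 1 / tan(34.9) = 1 / 0.697610 = 1.433466
Numerator = 2428 * 9.81 * 4.87^3 = 2751088.5757
Denominator = 6.3 * 2.564492 * 1.433466 = 23.159516
W = 2751088.5757 / 23.159516
W = 118788.69 N

118788.69


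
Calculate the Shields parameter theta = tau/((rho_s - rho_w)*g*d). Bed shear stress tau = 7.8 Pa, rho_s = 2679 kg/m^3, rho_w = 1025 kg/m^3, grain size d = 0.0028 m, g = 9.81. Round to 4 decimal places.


theta = tau / ((rho_s - rho_w) * g * d)
rho_s - rho_w = 2679 - 1025 = 1654
Denominator = 1654 * 9.81 * 0.0028 = 45.432072
theta = 7.8 / 45.432072
theta = 0.1717

0.1717


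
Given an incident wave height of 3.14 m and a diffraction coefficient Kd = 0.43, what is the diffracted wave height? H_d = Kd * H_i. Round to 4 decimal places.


H_d = Kd * H_i
H_d = 0.43 * 3.14
H_d = 1.3502 m

1.3502


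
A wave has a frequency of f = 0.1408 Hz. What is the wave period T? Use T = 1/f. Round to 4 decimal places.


T = 1 / f
T = 1 / 0.1408
T = 7.1023 s

7.1023


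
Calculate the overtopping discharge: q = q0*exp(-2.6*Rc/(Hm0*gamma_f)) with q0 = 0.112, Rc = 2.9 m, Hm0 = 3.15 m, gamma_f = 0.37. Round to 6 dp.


q = q0 * exp(-2.6 * Rc / (Hm0 * gamma_f))
Exponent = -2.6 * 2.9 / (3.15 * 0.37)
= -2.6 * 2.9 / 1.1655
= -6.469326
exp(-6.469326) = 0.001550
q = 0.112 * 0.001550
q = 0.000174 m^3/s/m

0.000174


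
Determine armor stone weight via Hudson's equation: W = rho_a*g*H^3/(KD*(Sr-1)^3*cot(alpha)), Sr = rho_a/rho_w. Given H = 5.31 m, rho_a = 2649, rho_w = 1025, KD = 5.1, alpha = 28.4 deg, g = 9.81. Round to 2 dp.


Sr = rho_a / rho_w = 2649 / 1025 = 2.584390
(Sr - 1) = 1.584390
(Sr - 1)^3 = 3.977283
cot(28.4) = 1 / tan(28.4) = 1 / 0.540698 = 1.849461
Numerator = 2649 * 9.81 * 5.31^3 = 3890760.7756
Denominator = 5.1 * 3.977283 * 1.849461 = 37.514737
W = 3890760.7756 / 37.514737
W = 103712.86 N

103712.86


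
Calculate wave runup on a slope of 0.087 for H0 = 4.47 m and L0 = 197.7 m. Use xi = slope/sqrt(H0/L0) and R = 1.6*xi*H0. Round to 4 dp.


xi = slope / sqrt(H0/L0)
H0/L0 = 4.47/197.7 = 0.022610
sqrt(0.022610) = 0.150366
xi = 0.087 / 0.150366 = 0.578587
R = 1.6 * xi * H0 = 1.6 * 0.578587 * 4.47
R = 4.1381 m

4.1381


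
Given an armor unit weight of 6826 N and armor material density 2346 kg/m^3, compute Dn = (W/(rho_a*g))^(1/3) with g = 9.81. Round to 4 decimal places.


V = W / (rho_a * g)
V = 6826 / (2346 * 9.81)
V = 6826 / 23014.26
V = 0.296599 m^3
Dn = V^(1/3) = 0.296599^(1/3)
Dn = 0.6669 m

0.6669


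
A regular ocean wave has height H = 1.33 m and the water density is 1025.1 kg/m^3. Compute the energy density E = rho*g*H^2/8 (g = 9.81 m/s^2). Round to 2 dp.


E = (1/8) * rho * g * H^2
E = (1/8) * 1025.1 * 9.81 * 1.33^2
E = 0.125 * 1025.1 * 9.81 * 1.7689
E = 2223.56 J/m^2

2223.56


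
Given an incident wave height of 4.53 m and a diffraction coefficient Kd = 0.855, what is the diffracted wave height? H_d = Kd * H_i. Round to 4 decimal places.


H_d = Kd * H_i
H_d = 0.855 * 4.53
H_d = 3.8732 m

3.8732


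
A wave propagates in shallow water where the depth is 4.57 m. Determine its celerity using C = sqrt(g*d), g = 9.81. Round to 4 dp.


Using the shallow-water approximation:
C = sqrt(g * d) = sqrt(9.81 * 4.57)
C = sqrt(44.8317)
C = 6.6956 m/s

6.6956


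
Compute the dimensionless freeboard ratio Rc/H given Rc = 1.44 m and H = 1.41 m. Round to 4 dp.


Relative freeboard = Rc / H
= 1.44 / 1.41
= 1.0213

1.0213


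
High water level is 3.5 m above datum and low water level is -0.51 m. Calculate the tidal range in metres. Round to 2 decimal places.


Tidal range = High water - Low water
Tidal range = 3.5 - (-0.51)
Tidal range = 4.01 m

4.01


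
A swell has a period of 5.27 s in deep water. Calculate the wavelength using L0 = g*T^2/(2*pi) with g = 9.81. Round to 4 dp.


L0 = g * T^2 / (2 * pi)
L0 = 9.81 * 5.27^2 / (2 * pi)
L0 = 9.81 * 27.7729 / 6.28319
L0 = 272.4521 / 6.28319
L0 = 43.3621 m

43.3621


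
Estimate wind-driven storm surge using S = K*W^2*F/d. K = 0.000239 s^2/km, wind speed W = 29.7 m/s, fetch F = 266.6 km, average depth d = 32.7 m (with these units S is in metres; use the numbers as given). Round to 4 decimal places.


S = K * W^2 * F / d
W^2 = 29.7^2 = 882.09
S = 0.000239 * 882.09 * 266.6 / 32.7
Numerator = 0.000239 * 882.09 * 266.6 = 56.204481
S = 56.204481 / 32.7 = 1.7188 m

1.7188


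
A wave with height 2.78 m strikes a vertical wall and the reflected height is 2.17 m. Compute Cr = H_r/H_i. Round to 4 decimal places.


Cr = H_r / H_i
Cr = 2.17 / 2.78
Cr = 0.7806

0.7806


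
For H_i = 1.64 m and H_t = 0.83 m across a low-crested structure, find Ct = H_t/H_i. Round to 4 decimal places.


Ct = H_t / H_i
Ct = 0.83 / 1.64
Ct = 0.5061

0.5061


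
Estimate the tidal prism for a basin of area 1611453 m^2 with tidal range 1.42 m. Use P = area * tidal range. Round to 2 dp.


Tidal prism = Area * Tidal range
P = 1611453 * 1.42
P = 2288263.26 m^3

2288263.26


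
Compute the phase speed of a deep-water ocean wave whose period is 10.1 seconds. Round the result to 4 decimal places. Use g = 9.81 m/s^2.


We use the deep-water celerity formula:
C = g * T / (2 * pi)
C = 9.81 * 10.1 / (2 * 3.14159...)
C = 99.081000 / 6.283185
C = 15.7692 m/s

15.7692


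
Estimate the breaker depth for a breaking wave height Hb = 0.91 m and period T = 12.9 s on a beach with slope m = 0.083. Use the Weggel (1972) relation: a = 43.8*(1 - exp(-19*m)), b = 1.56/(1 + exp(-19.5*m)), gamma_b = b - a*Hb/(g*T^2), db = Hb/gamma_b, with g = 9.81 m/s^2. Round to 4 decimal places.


a = 43.8 * (1 - exp(-19 * m))
exp(-19 * 0.083) = exp(-1.5770) = 0.206594
a = 43.8 * (1 - 0.206594) = 34.751185
b = 1.56 / (1 + exp(-19.5 * m))
exp(-19.5 * 0.083) = exp(-1.6185) = 0.198196
b = 1.56 / (1 + 0.198196) = 1.301958
Hb / (g * T^2) = 0.91 / (9.81 * 12.9^2) = 0.91 / 1632.4821 = 0.00055743
gamma_b = b - a * Hb/(g*T^2) = 1.301958 - 34.751185 * 0.00055743 = 1.282586
db = Hb / gamma_b = 0.91 / 1.282586
db = 0.7095 m

0.7095


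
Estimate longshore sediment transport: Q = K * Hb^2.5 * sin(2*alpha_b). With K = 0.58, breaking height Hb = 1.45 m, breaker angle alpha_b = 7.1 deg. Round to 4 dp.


Q = K * Hb^2.5 * sin(2 * alpha_b)
Hb^2.5 = 1.45^2.5 = 2.531745
sin(2 * 7.1) = sin(14.2) = 0.245307
Q = 0.58 * 2.531745 * 0.245307
Q = 0.3602 m^3/s

0.3602


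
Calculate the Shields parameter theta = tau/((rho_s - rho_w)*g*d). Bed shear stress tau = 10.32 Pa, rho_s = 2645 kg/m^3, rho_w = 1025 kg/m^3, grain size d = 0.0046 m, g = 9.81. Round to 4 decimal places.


theta = tau / ((rho_s - rho_w) * g * d)
rho_s - rho_w = 2645 - 1025 = 1620
Denominator = 1620 * 9.81 * 0.0046 = 73.104120
theta = 10.32 / 73.104120
theta = 0.1412

0.1412


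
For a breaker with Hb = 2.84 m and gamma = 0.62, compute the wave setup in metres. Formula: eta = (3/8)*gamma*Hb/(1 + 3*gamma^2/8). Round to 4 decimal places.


eta = (3/8) * gamma * Hb / (1 + 3*gamma^2/8)
Numerator = (3/8) * 0.62 * 2.84 = 0.660300
Denominator = 1 + 3*0.62^2/8 = 1 + 0.144150 = 1.144150
eta = 0.660300 / 1.144150
eta = 0.5771 m

0.5771


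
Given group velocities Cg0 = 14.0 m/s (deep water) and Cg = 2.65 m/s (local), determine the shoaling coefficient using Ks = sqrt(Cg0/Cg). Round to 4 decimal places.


Ks = sqrt(Cg0 / Cg)
Ks = sqrt(14.0 / 2.65)
Ks = sqrt(5.2830)
Ks = 2.2985

2.2985


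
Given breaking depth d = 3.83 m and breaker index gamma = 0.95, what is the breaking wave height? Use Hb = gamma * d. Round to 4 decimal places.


Hb = gamma * d
Hb = 0.95 * 3.83
Hb = 3.6385 m

3.6385


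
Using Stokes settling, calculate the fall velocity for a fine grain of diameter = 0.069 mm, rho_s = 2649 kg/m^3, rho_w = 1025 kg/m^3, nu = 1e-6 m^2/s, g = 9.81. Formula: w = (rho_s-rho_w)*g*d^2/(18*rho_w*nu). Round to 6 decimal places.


w = (rho_s - rho_w) * g * d^2 / (18 * rho_w * nu)
d = 0.069 mm = 0.000069 m
rho_s - rho_w = 2649 - 1025 = 1624
Numerator = 1624 * 9.81 * (0.000069)^2 = 0.000075849586
Denominator = 18 * 1025 * 1e-6 = 0.018450
w = 0.004111 m/s

0.004111


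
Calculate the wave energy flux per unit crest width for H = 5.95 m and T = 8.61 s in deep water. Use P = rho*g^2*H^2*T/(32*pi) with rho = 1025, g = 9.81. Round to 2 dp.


P = rho * g^2 * H^2 * T / (32 * pi)
P = 1025 * 9.81^2 * 5.95^2 * 8.61 / (32 * pi)
P = 1025 * 96.2361 * 35.4025 * 8.61 / 100.53096
P = 299088.08 W/m

299088.08


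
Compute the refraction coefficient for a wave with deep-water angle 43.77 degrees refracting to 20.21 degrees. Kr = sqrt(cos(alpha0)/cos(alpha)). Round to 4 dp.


Kr = sqrt(cos(alpha0) / cos(alpha))
cos(43.77) = 0.722123
cos(20.21) = 0.938433
Kr = sqrt(0.722123 / 0.938433)
Kr = sqrt(0.769498)
Kr = 0.8772

0.8772
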